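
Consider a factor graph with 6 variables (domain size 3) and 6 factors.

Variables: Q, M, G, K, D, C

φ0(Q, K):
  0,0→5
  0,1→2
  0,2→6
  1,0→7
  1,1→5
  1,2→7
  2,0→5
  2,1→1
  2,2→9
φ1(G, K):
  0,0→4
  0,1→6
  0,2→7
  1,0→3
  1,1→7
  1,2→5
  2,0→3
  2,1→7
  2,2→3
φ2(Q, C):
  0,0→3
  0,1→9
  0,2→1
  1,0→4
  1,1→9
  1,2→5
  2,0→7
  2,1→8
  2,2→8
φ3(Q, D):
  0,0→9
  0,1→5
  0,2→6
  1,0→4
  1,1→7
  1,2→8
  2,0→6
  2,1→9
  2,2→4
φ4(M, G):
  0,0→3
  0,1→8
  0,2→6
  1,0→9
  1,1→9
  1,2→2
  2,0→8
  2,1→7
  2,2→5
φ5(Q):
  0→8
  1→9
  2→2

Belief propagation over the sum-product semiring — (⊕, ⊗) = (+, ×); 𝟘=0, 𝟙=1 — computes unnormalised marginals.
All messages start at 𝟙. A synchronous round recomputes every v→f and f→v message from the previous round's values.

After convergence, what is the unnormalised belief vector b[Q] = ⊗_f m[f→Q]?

init: all messages = 𝟙 over 3 values
r1 m[φ0→Q] = [13, 19, 15]
r1 m[φ0→K] = [17, 8, 22]
r1 m[φ1→G] = [17, 15, 13]
r1 m[φ1→K] = [10, 20, 15]
r1 m[φ2→Q] = [13, 18, 23]
r1 m[φ2→C] = [14, 26, 14]
r1 m[φ3→Q] = [20, 19, 19]
r1 m[φ3→D] = [19, 21, 18]
r1 m[φ4→M] = [17, 20, 20]
r1 m[φ4→G] = [20, 24, 13]
r1 m[φ5→Q] = [8, 9, 2]
r1 m[Q→φ0] = [1, 1, 1]
r1 m[Q→φ2] = [1, 1, 1]
r1 m[Q→φ3] = [1, 1, 1]
r1 m[Q→φ5] = [1, 1, 1]
r1 m[M→φ4] = [1, 1, 1]
r1 m[G→φ1] = [1, 1, 1]
r1 m[G→φ4] = [1, 1, 1]
r1 m[K→φ0] = [1, 1, 1]
r1 m[K→φ1] = [1, 1, 1]
r1 m[D→φ3] = [1, 1, 1]
r1 m[C→φ2] = [1, 1, 1]
r2 m[φ0→Q] = [13, 19, 15]
r2 m[φ0→K] = [17, 8, 22]
r2 m[φ1→G] = [17, 15, 13]
r2 m[φ1→K] = [10, 20, 15]
r2 m[φ2→Q] = [13, 18, 23]
r2 m[φ2→C] = [14, 26, 14]
r2 m[φ3→Q] = [20, 19, 19]
r2 m[φ3→D] = [19, 21, 18]
r2 m[φ4→M] = [17, 20, 20]
r2 m[φ4→G] = [20, 24, 13]
r2 m[φ5→Q] = [8, 9, 2]
r2 m[Q→φ0] = [2080, 3078, 874]
r2 m[Q→φ2] = [2080, 3249, 570]
r2 m[Q→φ3] = [1352, 3078, 690]
r2 m[Q→φ5] = [3380, 6498, 6555]
r2 m[M→φ4] = [1, 1, 1]
r2 m[G→φ1] = [20, 24, 13]
r2 m[G→φ4] = [17, 15, 13]
r2 m[K→φ0] = [10, 20, 15]
r2 m[K→φ1] = [17, 8, 22]
r2 m[D→φ3] = [1, 1, 1]
r2 m[C→φ2] = [1, 1, 1]
r3 m[φ0→Q] = [180, 275, 205]
r3 m[φ0→K] = [36316, 20424, 41892]
r3 m[φ1→G] = [270, 217, 173]
r3 m[φ1→K] = [191, 379, 299]
r3 m[φ2→Q] = [13, 18, 23]
r3 m[φ2→C] = [23226, 52521, 22885]
r3 m[φ3→Q] = [20, 19, 19]
r3 m[φ3→D] = [28620, 34516, 35496]
r3 m[φ4→M] = [249, 314, 306]
r3 m[φ4→G] = [20, 24, 13]
r3 m[φ5→Q] = [8, 9, 2]
r3 m[Q→φ0] = [2080, 3078, 874]
r3 m[Q→φ2] = [2080, 3249, 570]
r3 m[Q→φ3] = [1352, 3078, 690]
r3 m[Q→φ5] = [3380, 6498, 6555]
r3 m[M→φ4] = [1, 1, 1]
r3 m[G→φ1] = [20, 24, 13]
r3 m[G→φ4] = [17, 15, 13]
r3 m[K→φ0] = [10, 20, 15]
r3 m[K→φ1] = [17, 8, 22]
r3 m[D→φ3] = [1, 1, 1]
r3 m[C→φ2] = [1, 1, 1]
r4 m[φ0→Q] = [180, 275, 205]
r4 m[φ0→K] = [36316, 20424, 41892]
r4 m[φ1→G] = [270, 217, 173]
r4 m[φ1→K] = [191, 379, 299]
r4 m[φ2→Q] = [13, 18, 23]
r4 m[φ2→C] = [23226, 52521, 22885]
r4 m[φ3→Q] = [20, 19, 19]
r4 m[φ3→D] = [28620, 34516, 35496]
r4 m[φ4→M] = [249, 314, 306]
r4 m[φ4→G] = [20, 24, 13]
r4 m[φ5→Q] = [8, 9, 2]
r4 m[Q→φ0] = [2080, 3078, 874]
r4 m[Q→φ2] = [28800, 47025, 7790]
r4 m[Q→φ3] = [18720, 44550, 9430]
r4 m[Q→φ5] = [46800, 94050, 89585]
r4 m[M→φ4] = [1, 1, 1]
r4 m[G→φ1] = [20, 24, 13]
r4 m[G→φ4] = [270, 217, 173]
r4 m[K→φ0] = [191, 379, 299]
r4 m[K→φ1] = [36316, 20424, 41892]
r4 m[D→φ3] = [1, 1, 1]
r4 m[C→φ2] = [1, 1, 1]
r5 m[φ0→Q] = [3507, 5325, 4025]
r5 m[φ0→K] = [36316, 20424, 41892]
r5 m[φ1→G] = [561052, 461376, 377592]
r5 m[φ1→K] = [191, 379, 299]
r5 m[φ2→Q] = [13, 18, 23]
r5 m[φ2→C] = [329030, 744745, 326245]
r5 m[φ3→Q] = [20, 19, 19]
r5 m[φ3→D] = [403260, 490320, 506440]
r5 m[φ4→M] = [3584, 4729, 4544]
r5 m[φ4→G] = [20, 24, 13]
r5 m[φ5→Q] = [8, 9, 2]
r5 m[Q→φ0] = [2080, 3078, 874]
r5 m[Q→φ2] = [28800, 47025, 7790]
r5 m[Q→φ3] = [18720, 44550, 9430]
r5 m[Q→φ5] = [46800, 94050, 89585]
r5 m[M→φ4] = [1, 1, 1]
r5 m[G→φ1] = [20, 24, 13]
r5 m[G→φ4] = [270, 217, 173]
r5 m[K→φ0] = [191, 379, 299]
r5 m[K→φ1] = [36316, 20424, 41892]
r5 m[D→φ3] = [1, 1, 1]
r5 m[C→φ2] = [1, 1, 1]
r6 m[φ0→Q] = [3507, 5325, 4025]
r6 m[φ0→K] = [36316, 20424, 41892]
r6 m[φ1→G] = [561052, 461376, 377592]
r6 m[φ1→K] = [191, 379, 299]
r6 m[φ2→Q] = [13, 18, 23]
r6 m[φ2→C] = [329030, 744745, 326245]
r6 m[φ3→Q] = [20, 19, 19]
r6 m[φ3→D] = [403260, 490320, 506440]
r6 m[φ4→M] = [3584, 4729, 4544]
r6 m[φ4→G] = [20, 24, 13]
r6 m[φ5→Q] = [8, 9, 2]
r6 m[Q→φ0] = [2080, 3078, 874]
r6 m[Q→φ2] = [561120, 910575, 152950]
r6 m[Q→φ3] = [364728, 862650, 185150]
r6 m[Q→φ5] = [911820, 1821150, 1758925]
r6 m[M→φ4] = [1, 1, 1]
r6 m[G→φ1] = [20, 24, 13]
r6 m[G→φ4] = [561052, 461376, 377592]
r6 m[K→φ0] = [191, 379, 299]
r6 m[K→φ1] = [36316, 20424, 41892]
r6 m[D→φ3] = [1, 1, 1]
r6 m[C→φ2] = [1, 1, 1]
r7 m[φ0→Q] = [3507, 5325, 4025]
r7 m[φ0→K] = [36316, 20424, 41892]
r7 m[φ1→G] = [561052, 461376, 377592]
r7 m[φ1→K] = [191, 379, 299]
r7 m[φ2→Q] = [13, 18, 23]
r7 m[φ2→C] = [6396310, 14468855, 6337595]
r7 m[φ3→Q] = [20, 19, 19]
r7 m[φ3→D] = [7844052, 9528540, 9830168]
r7 m[φ4→M] = [7639716, 9957036, 9606008]
r7 m[φ4→G] = [20, 24, 13]
r7 m[φ5→Q] = [8, 9, 2]
r7 m[Q→φ0] = [2080, 3078, 874]
r7 m[Q→φ2] = [561120, 910575, 152950]
r7 m[Q→φ3] = [364728, 862650, 185150]
r7 m[Q→φ5] = [911820, 1821150, 1758925]
r7 m[M→φ4] = [1, 1, 1]
r7 m[G→φ1] = [20, 24, 13]
r7 m[G→φ4] = [561052, 461376, 377592]
r7 m[K→φ0] = [191, 379, 299]
r7 m[K→φ1] = [36316, 20424, 41892]
r7 m[D→φ3] = [1, 1, 1]
r7 m[C→φ2] = [1, 1, 1]
r8 m[φ0→Q] = [3507, 5325, 4025]
r8 m[φ0→K] = [36316, 20424, 41892]
r8 m[φ1→G] = [561052, 461376, 377592]
r8 m[φ1→K] = [191, 379, 299]
r8 m[φ2→Q] = [13, 18, 23]
r8 m[φ2→C] = [6396310, 14468855, 6337595]
r8 m[φ3→Q] = [20, 19, 19]
r8 m[φ3→D] = [7844052, 9528540, 9830168]
r8 m[φ4→M] = [7639716, 9957036, 9606008]
r8 m[φ4→G] = [20, 24, 13]
r8 m[φ5→Q] = [8, 9, 2]
r8 m[Q→φ0] = [2080, 3078, 874]
r8 m[Q→φ2] = [561120, 910575, 152950]
r8 m[Q→φ3] = [364728, 862650, 185150]
r8 m[Q→φ5] = [911820, 1821150, 1758925]
r8 m[M→φ4] = [1, 1, 1]
r8 m[G→φ1] = [20, 24, 13]
r8 m[G→φ4] = [561052, 461376, 377592]
r8 m[K→φ0] = [191, 379, 299]
r8 m[K→φ1] = [36316, 20424, 41892]
r8 m[D→φ3] = [1, 1, 1]
r8 m[C→φ2] = [1, 1, 1]
fixed point reached at round 8
b[Q] = ⊗ incoming = [7294560, 16390350, 3517850]

b[Q] = [7294560, 16390350, 3517850]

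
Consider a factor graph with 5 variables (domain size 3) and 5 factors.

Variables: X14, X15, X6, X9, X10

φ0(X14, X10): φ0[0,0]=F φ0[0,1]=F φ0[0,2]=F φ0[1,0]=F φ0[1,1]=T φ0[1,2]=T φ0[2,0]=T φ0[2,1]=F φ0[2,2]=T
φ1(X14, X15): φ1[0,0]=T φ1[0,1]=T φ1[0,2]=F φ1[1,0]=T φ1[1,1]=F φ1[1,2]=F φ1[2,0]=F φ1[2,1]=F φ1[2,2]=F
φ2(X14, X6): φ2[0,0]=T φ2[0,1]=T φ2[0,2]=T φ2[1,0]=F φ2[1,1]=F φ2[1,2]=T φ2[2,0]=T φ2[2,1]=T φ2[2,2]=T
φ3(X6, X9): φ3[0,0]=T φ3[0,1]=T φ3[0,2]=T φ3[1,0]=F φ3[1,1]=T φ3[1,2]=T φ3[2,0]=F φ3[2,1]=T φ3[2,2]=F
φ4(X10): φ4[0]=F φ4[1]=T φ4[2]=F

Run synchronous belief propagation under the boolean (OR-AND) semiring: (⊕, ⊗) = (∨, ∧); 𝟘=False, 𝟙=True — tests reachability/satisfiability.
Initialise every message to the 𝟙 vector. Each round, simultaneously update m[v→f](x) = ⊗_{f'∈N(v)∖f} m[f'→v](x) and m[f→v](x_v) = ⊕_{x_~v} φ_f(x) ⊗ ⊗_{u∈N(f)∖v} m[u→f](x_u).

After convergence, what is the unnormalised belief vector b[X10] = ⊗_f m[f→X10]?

init: all messages = 𝟙 over 3 values
r1 m[φ0→X14] = [F, T, T]
r1 m[φ0→X10] = [T, T, T]
r1 m[φ1→X14] = [T, T, F]
r1 m[φ1→X15] = [T, T, F]
r1 m[φ2→X14] = [T, T, T]
r1 m[φ2→X6] = [T, T, T]
r1 m[φ3→X6] = [T, T, T]
r1 m[φ3→X9] = [T, T, T]
r1 m[φ4→X10] = [F, T, F]
r1 m[X14→φ0] = [T, T, T]
r1 m[X14→φ1] = [T, T, T]
r1 m[X14→φ2] = [T, T, T]
r1 m[X15→φ1] = [T, T, T]
r1 m[X6→φ2] = [T, T, T]
r1 m[X6→φ3] = [T, T, T]
r1 m[X9→φ3] = [T, T, T]
r1 m[X10→φ0] = [T, T, T]
r1 m[X10→φ4] = [T, T, T]
r2 m[φ0→X14] = [F, T, T]
r2 m[φ0→X10] = [T, T, T]
r2 m[φ1→X14] = [T, T, F]
r2 m[φ1→X15] = [T, T, F]
r2 m[φ2→X14] = [T, T, T]
r2 m[φ2→X6] = [T, T, T]
r2 m[φ3→X6] = [T, T, T]
r2 m[φ3→X9] = [T, T, T]
r2 m[φ4→X10] = [F, T, F]
r2 m[X14→φ0] = [T, T, F]
r2 m[X14→φ1] = [F, T, T]
r2 m[X14→φ2] = [F, T, F]
r2 m[X15→φ1] = [T, T, T]
r2 m[X6→φ2] = [T, T, T]
r2 m[X6→φ3] = [T, T, T]
r2 m[X9→φ3] = [T, T, T]
r2 m[X10→φ0] = [F, T, F]
r2 m[X10→φ4] = [T, T, T]
r3 m[φ0→X14] = [F, T, F]
r3 m[φ0→X10] = [F, T, T]
r3 m[φ1→X14] = [T, T, F]
r3 m[φ1→X15] = [T, F, F]
r3 m[φ2→X14] = [T, T, T]
r3 m[φ2→X6] = [F, F, T]
r3 m[φ3→X6] = [T, T, T]
r3 m[φ3→X9] = [T, T, T]
r3 m[φ4→X10] = [F, T, F]
r3 m[X14→φ0] = [T, T, F]
r3 m[X14→φ1] = [F, T, T]
r3 m[X14→φ2] = [F, T, F]
r3 m[X15→φ1] = [T, T, T]
r3 m[X6→φ2] = [T, T, T]
r3 m[X6→φ3] = [T, T, T]
r3 m[X9→φ3] = [T, T, T]
r3 m[X10→φ0] = [F, T, F]
r3 m[X10→φ4] = [T, T, T]
r4 m[φ0→X14] = [F, T, F]
r4 m[φ0→X10] = [F, T, T]
r4 m[φ1→X14] = [T, T, F]
r4 m[φ1→X15] = [T, F, F]
r4 m[φ2→X14] = [T, T, T]
r4 m[φ2→X6] = [F, F, T]
r4 m[φ3→X6] = [T, T, T]
r4 m[φ3→X9] = [T, T, T]
r4 m[φ4→X10] = [F, T, F]
r4 m[X14→φ0] = [T, T, F]
r4 m[X14→φ1] = [F, T, F]
r4 m[X14→φ2] = [F, T, F]
r4 m[X15→φ1] = [T, T, T]
r4 m[X6→φ2] = [T, T, T]
r4 m[X6→φ3] = [F, F, T]
r4 m[X9→φ3] = [T, T, T]
r4 m[X10→φ0] = [F, T, F]
r4 m[X10→φ4] = [F, T, T]
r5 m[φ0→X14] = [F, T, F]
r5 m[φ0→X10] = [F, T, T]
r5 m[φ1→X14] = [T, T, F]
r5 m[φ1→X15] = [T, F, F]
r5 m[φ2→X14] = [T, T, T]
r5 m[φ2→X6] = [F, F, T]
r5 m[φ3→X6] = [T, T, T]
r5 m[φ3→X9] = [F, T, F]
r5 m[φ4→X10] = [F, T, F]
r5 m[X14→φ0] = [T, T, F]
r5 m[X14→φ1] = [F, T, F]
r5 m[X14→φ2] = [F, T, F]
r5 m[X15→φ1] = [T, T, T]
r5 m[X6→φ2] = [T, T, T]
r5 m[X6→φ3] = [F, F, T]
r5 m[X9→φ3] = [T, T, T]
r5 m[X10→φ0] = [F, T, F]
r5 m[X10→φ4] = [F, T, T]
r6 m[φ0→X14] = [F, T, F]
r6 m[φ0→X10] = [F, T, T]
r6 m[φ1→X14] = [T, T, F]
r6 m[φ1→X15] = [T, F, F]
r6 m[φ2→X14] = [T, T, T]
r6 m[φ2→X6] = [F, F, T]
r6 m[φ3→X6] = [T, T, T]
r6 m[φ3→X9] = [F, T, F]
r6 m[φ4→X10] = [F, T, F]
r6 m[X14→φ0] = [T, T, F]
r6 m[X14→φ1] = [F, T, F]
r6 m[X14→φ2] = [F, T, F]
r6 m[X15→φ1] = [T, T, T]
r6 m[X6→φ2] = [T, T, T]
r6 m[X6→φ3] = [F, F, T]
r6 m[X9→φ3] = [T, T, T]
r6 m[X10→φ0] = [F, T, F]
r6 m[X10→φ4] = [F, T, T]
fixed point reached at round 6
b[X10] = ⊗ incoming = [F, T, F]

b[X10] = [F, T, F]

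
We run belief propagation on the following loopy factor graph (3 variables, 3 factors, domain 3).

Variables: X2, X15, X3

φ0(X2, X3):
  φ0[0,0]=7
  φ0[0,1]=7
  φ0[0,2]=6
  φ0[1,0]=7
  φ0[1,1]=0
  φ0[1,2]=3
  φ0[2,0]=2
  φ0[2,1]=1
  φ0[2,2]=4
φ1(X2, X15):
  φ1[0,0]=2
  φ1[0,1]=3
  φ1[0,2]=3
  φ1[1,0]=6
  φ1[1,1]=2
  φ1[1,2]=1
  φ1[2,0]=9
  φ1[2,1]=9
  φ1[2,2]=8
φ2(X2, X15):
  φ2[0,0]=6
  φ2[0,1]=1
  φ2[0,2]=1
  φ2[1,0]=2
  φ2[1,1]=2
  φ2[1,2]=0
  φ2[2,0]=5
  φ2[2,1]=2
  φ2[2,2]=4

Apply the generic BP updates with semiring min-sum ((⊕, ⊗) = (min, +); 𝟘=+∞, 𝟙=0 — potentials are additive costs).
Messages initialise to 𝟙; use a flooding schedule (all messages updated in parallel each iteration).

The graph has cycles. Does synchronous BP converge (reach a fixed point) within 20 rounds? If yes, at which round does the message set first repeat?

NOT CONVERGED within 20 rounds

init: all messages = 𝟙 over 3 values
r1 m[φ0→X2] = [6, 0, 1]
r1 m[φ0→X3] = [2, 0, 3]
r1 m[φ1→X2] = [2, 1, 8]
r1 m[φ1→X15] = [2, 2, 1]
r1 m[φ2→X2] = [1, 0, 2]
r1 m[φ2→X15] = [2, 1, 0]
r1 m[X2→φ0] = [0, 0, 0]
r1 m[X2→φ1] = [0, 0, 0]
r1 m[X2→φ2] = [0, 0, 0]
r1 m[X15→φ1] = [0, 0, 0]
r1 m[X15→φ2] = [0, 0, 0]
r1 m[X3→φ0] = [0, 0, 0]
r2 m[φ0→X2] = [6, 0, 1]
r2 m[φ0→X3] = [2, 0, 3]
r2 m[φ1→X2] = [2, 1, 8]
r2 m[φ1→X15] = [2, 2, 1]
r2 m[φ2→X2] = [1, 0, 2]
r2 m[φ2→X15] = [2, 1, 0]
r2 m[X2→φ0] = [3, 1, 10]
r2 m[X2→φ1] = [7, 0, 3]
r2 m[X2→φ2] = [8, 1, 9]
r2 m[X15→φ1] = [2, 1, 0]
r2 m[X15→φ2] = [2, 2, 1]
r2 m[X3→φ0] = [0, 0, 0]
r3 m[φ0→X2] = [6, 0, 1]
r3 m[φ0→X3] = [8, 1, 4]
r3 m[φ1→X2] = [3, 1, 8]
r3 m[φ1→X15] = [6, 2, 1]
r3 m[φ2→X2] = [2, 1, 4]
r3 m[φ2→X15] = [3, 3, 1]
r3 m[X2→φ0] = [3, 1, 10]
r3 m[X2→φ1] = [7, 0, 3]
r3 m[X2→φ2] = [8, 1, 9]
r3 m[X15→φ1] = [2, 1, 0]
r3 m[X15→φ2] = [2, 2, 1]
r3 m[X3→φ0] = [0, 0, 0]
r4 m[φ0→X2] = [6, 0, 1]
r4 m[φ0→X3] = [8, 1, 4]
r4 m[φ1→X2] = [3, 1, 8]
r4 m[φ1→X15] = [6, 2, 1]
r4 m[φ2→X2] = [2, 1, 4]
r4 m[φ2→X15] = [3, 3, 1]
r4 m[X2→φ0] = [5, 2, 12]
r4 m[X2→φ1] = [8, 1, 5]
r4 m[X2→φ2] = [9, 1, 9]
r4 m[X15→φ1] = [3, 3, 1]
r4 m[X15→φ2] = [6, 2, 1]
r4 m[X3→φ0] = [0, 0, 0]
r5 m[φ0→X2] = [6, 0, 1]
r5 m[φ0→X3] = [9, 2, 5]
r5 m[φ1→X2] = [4, 2, 9]
r5 m[φ1→X15] = [7, 3, 2]
r5 m[φ2→X2] = [2, 1, 4]
r5 m[φ2→X15] = [3, 3, 1]
r5 m[X2→φ0] = [5, 2, 12]
r5 m[X2→φ1] = [8, 1, 5]
r5 m[X2→φ2] = [9, 1, 9]
r5 m[X15→φ1] = [3, 3, 1]
r5 m[X15→φ2] = [6, 2, 1]
r5 m[X3→φ0] = [0, 0, 0]
r6 m[φ0→X2] = [6, 0, 1]
r6 m[φ0→X3] = [9, 2, 5]
r6 m[φ1→X2] = [4, 2, 9]
r6 m[φ1→X15] = [7, 3, 2]
r6 m[φ2→X2] = [2, 1, 4]
r6 m[φ2→X15] = [3, 3, 1]
r6 m[X2→φ0] = [6, 3, 13]
r6 m[X2→φ1] = [8, 1, 5]
r6 m[X2→φ2] = [10, 2, 10]
r6 m[X15→φ1] = [3, 3, 1]
r6 m[X15→φ2] = [7, 3, 2]
r6 m[X3→φ0] = [0, 0, 0]
r7 m[φ0→X2] = [6, 0, 1]
r7 m[φ0→X3] = [10, 3, 6]
r7 m[φ1→X2] = [4, 2, 9]
r7 m[φ1→X15] = [7, 3, 2]
r7 m[φ2→X2] = [3, 2, 5]
r7 m[φ2→X15] = [4, 4, 2]
r7 m[X2→φ0] = [6, 3, 13]
r7 m[X2→φ1] = [8, 1, 5]
r7 m[X2→φ2] = [10, 2, 10]
r7 m[X15→φ1] = [3, 3, 1]
r7 m[X15→φ2] = [7, 3, 2]
r7 m[X3→φ0] = [0, 0, 0]
r8 m[φ0→X2] = [6, 0, 1]
r8 m[φ0→X3] = [10, 3, 6]
r8 m[φ1→X2] = [4, 2, 9]
r8 m[φ1→X15] = [7, 3, 2]
r8 m[φ2→X2] = [3, 2, 5]
r8 m[φ2→X15] = [4, 4, 2]
r8 m[X2→φ0] = [7, 4, 14]
r8 m[X2→φ1] = [9, 2, 6]
r8 m[X2→φ2] = [10, 2, 10]
r8 m[X15→φ1] = [4, 4, 2]
r8 m[X15→φ2] = [7, 3, 2]
r8 m[X3→φ0] = [0, 0, 0]
r9 m[φ0→X2] = [6, 0, 1]
r9 m[φ0→X3] = [11, 4, 7]
r9 m[φ1→X2] = [5, 3, 10]
r9 m[φ1→X15] = [8, 4, 3]
r9 m[φ2→X2] = [3, 2, 5]
r9 m[φ2→X15] = [4, 4, 2]
r9 m[X2→φ0] = [7, 4, 14]
r9 m[X2→φ1] = [9, 2, 6]
r9 m[X2→φ2] = [10, 2, 10]
r9 m[X15→φ1] = [4, 4, 2]
r9 m[X15→φ2] = [7, 3, 2]
r9 m[X3→φ0] = [0, 0, 0]
r10 m[φ0→X2] = [6, 0, 1]
r10 m[φ0→X3] = [11, 4, 7]
r10 m[φ1→X2] = [5, 3, 10]
r10 m[φ1→X15] = [8, 4, 3]
r10 m[φ2→X2] = [3, 2, 5]
r10 m[φ2→X15] = [4, 4, 2]
r10 m[X2→φ0] = [8, 5, 15]
r10 m[X2→φ1] = [9, 2, 6]
r10 m[X2→φ2] = [11, 3, 11]
r10 m[X15→φ1] = [4, 4, 2]
r10 m[X15→φ2] = [8, 4, 3]
r10 m[X3→φ0] = [0, 0, 0]
r11 m[φ0→X2] = [6, 0, 1]
r11 m[φ0→X3] = [12, 5, 8]
r11 m[φ1→X2] = [5, 3, 10]
r11 m[φ1→X15] = [8, 4, 3]
r11 m[φ2→X2] = [4, 3, 6]
r11 m[φ2→X15] = [5, 5, 3]
r11 m[X2→φ0] = [8, 5, 15]
r11 m[X2→φ1] = [9, 2, 6]
r11 m[X2→φ2] = [11, 3, 11]
r11 m[X15→φ1] = [4, 4, 2]
r11 m[X15→φ2] = [8, 4, 3]
r11 m[X3→φ0] = [0, 0, 0]
r12 m[φ0→X2] = [6, 0, 1]
r12 m[φ0→X3] = [12, 5, 8]
r12 m[φ1→X2] = [5, 3, 10]
r12 m[φ1→X15] = [8, 4, 3]
r12 m[φ2→X2] = [4, 3, 6]
r12 m[φ2→X15] = [5, 5, 3]
r12 m[X2→φ0] = [9, 6, 16]
r12 m[X2→φ1] = [10, 3, 7]
r12 m[X2→φ2] = [11, 3, 11]
r12 m[X15→φ1] = [5, 5, 3]
r12 m[X15→φ2] = [8, 4, 3]
r12 m[X3→φ0] = [0, 0, 0]
r13 m[φ0→X2] = [6, 0, 1]
r13 m[φ0→X3] = [13, 6, 9]
r13 m[φ1→X2] = [6, 4, 11]
r13 m[φ1→X15] = [9, 5, 4]
r13 m[φ2→X2] = [4, 3, 6]
r13 m[φ2→X15] = [5, 5, 3]
r13 m[X2→φ0] = [9, 6, 16]
r13 m[X2→φ1] = [10, 3, 7]
r13 m[X2→φ2] = [11, 3, 11]
r13 m[X15→φ1] = [5, 5, 3]
r13 m[X15→φ2] = [8, 4, 3]
r13 m[X3→φ0] = [0, 0, 0]
r14 m[φ0→X2] = [6, 0, 1]
r14 m[φ0→X3] = [13, 6, 9]
r14 m[φ1→X2] = [6, 4, 11]
r14 m[φ1→X15] = [9, 5, 4]
r14 m[φ2→X2] = [4, 3, 6]
r14 m[φ2→X15] = [5, 5, 3]
r14 m[X2→φ0] = [10, 7, 17]
r14 m[X2→φ1] = [10, 3, 7]
r14 m[X2→φ2] = [12, 4, 12]
r14 m[X15→φ1] = [5, 5, 3]
r14 m[X15→φ2] = [9, 5, 4]
r14 m[X3→φ0] = [0, 0, 0]
r15 m[φ0→X2] = [6, 0, 1]
r15 m[φ0→X3] = [14, 7, 10]
r15 m[φ1→X2] = [6, 4, 11]
r15 m[φ1→X15] = [9, 5, 4]
r15 m[φ2→X2] = [5, 4, 7]
r15 m[φ2→X15] = [6, 6, 4]
r15 m[X2→φ0] = [10, 7, 17]
r15 m[X2→φ1] = [10, 3, 7]
r15 m[X2→φ2] = [12, 4, 12]
r15 m[X15→φ1] = [5, 5, 3]
r15 m[X15→φ2] = [9, 5, 4]
r15 m[X3→φ0] = [0, 0, 0]
r16 m[φ0→X2] = [6, 0, 1]
r16 m[φ0→X3] = [14, 7, 10]
r16 m[φ1→X2] = [6, 4, 11]
r16 m[φ1→X15] = [9, 5, 4]
r16 m[φ2→X2] = [5, 4, 7]
r16 m[φ2→X15] = [6, 6, 4]
r16 m[X2→φ0] = [11, 8, 18]
r16 m[X2→φ1] = [11, 4, 8]
r16 m[X2→φ2] = [12, 4, 12]
r16 m[X15→φ1] = [6, 6, 4]
r16 m[X15→φ2] = [9, 5, 4]
r16 m[X3→φ0] = [0, 0, 0]
r17 m[φ0→X2] = [6, 0, 1]
r17 m[φ0→X3] = [15, 8, 11]
r17 m[φ1→X2] = [7, 5, 12]
r17 m[φ1→X15] = [10, 6, 5]
r17 m[φ2→X2] = [5, 4, 7]
r17 m[φ2→X15] = [6, 6, 4]
r17 m[X2→φ0] = [11, 8, 18]
r17 m[X2→φ1] = [11, 4, 8]
r17 m[X2→φ2] = [12, 4, 12]
r17 m[X15→φ1] = [6, 6, 4]
r17 m[X15→φ2] = [9, 5, 4]
r17 m[X3→φ0] = [0, 0, 0]
r18 m[φ0→X2] = [6, 0, 1]
r18 m[φ0→X3] = [15, 8, 11]
r18 m[φ1→X2] = [7, 5, 12]
r18 m[φ1→X15] = [10, 6, 5]
r18 m[φ2→X2] = [5, 4, 7]
r18 m[φ2→X15] = [6, 6, 4]
r18 m[X2→φ0] = [12, 9, 19]
r18 m[X2→φ1] = [11, 4, 8]
r18 m[X2→φ2] = [13, 5, 13]
r18 m[X15→φ1] = [6, 6, 4]
r18 m[X15→φ2] = [10, 6, 5]
r18 m[X3→φ0] = [0, 0, 0]
r19 m[φ0→X2] = [6, 0, 1]
r19 m[φ0→X3] = [16, 9, 12]
r19 m[φ1→X2] = [7, 5, 12]
r19 m[φ1→X15] = [10, 6, 5]
r19 m[φ2→X2] = [6, 5, 8]
r19 m[φ2→X15] = [7, 7, 5]
r19 m[X2→φ0] = [12, 9, 19]
r19 m[X2→φ1] = [11, 4, 8]
r19 m[X2→φ2] = [13, 5, 13]
r19 m[X15→φ1] = [6, 6, 4]
r19 m[X15→φ2] = [10, 6, 5]
r19 m[X3→φ0] = [0, 0, 0]
r20 m[φ0→X2] = [6, 0, 1]
r20 m[φ0→X3] = [16, 9, 12]
r20 m[φ1→X2] = [7, 5, 12]
r20 m[φ1→X15] = [10, 6, 5]
r20 m[φ2→X2] = [6, 5, 8]
r20 m[φ2→X15] = [7, 7, 5]
r20 m[X2→φ0] = [13, 10, 20]
r20 m[X2→φ1] = [12, 5, 9]
r20 m[X2→φ2] = [13, 5, 13]
r20 m[X15→φ1] = [7, 7, 5]
r20 m[X15→φ2] = [10, 6, 5]
r20 m[X3→φ0] = [0, 0, 0]
no fixed point within 20 rounds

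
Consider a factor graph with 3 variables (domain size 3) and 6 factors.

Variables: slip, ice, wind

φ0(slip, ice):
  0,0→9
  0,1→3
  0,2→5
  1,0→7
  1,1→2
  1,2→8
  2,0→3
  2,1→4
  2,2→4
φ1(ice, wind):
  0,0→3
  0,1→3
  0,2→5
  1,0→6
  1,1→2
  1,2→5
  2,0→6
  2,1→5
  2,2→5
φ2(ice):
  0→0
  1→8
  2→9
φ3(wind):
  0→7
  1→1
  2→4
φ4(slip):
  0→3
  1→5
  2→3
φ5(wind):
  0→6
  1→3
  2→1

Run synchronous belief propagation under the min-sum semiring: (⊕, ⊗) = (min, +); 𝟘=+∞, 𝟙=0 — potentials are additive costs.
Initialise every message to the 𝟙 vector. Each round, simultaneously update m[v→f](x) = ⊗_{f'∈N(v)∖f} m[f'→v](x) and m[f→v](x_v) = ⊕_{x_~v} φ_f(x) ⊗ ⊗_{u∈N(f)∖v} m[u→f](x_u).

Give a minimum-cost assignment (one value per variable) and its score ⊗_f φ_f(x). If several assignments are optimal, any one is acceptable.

init: all messages = 𝟙 over 3 values
r1 m[φ0→slip] = [3, 2, 3]
r1 m[φ0→ice] = [3, 2, 4]
r1 m[φ1→ice] = [3, 2, 5]
r1 m[φ1→wind] = [3, 2, 5]
r1 m[φ2→ice] = [0, 8, 9]
r1 m[φ3→wind] = [7, 1, 4]
r1 m[φ4→slip] = [3, 5, 3]
r1 m[φ5→wind] = [6, 3, 1]
r1 m[slip→φ0] = [0, 0, 0]
r1 m[slip→φ4] = [0, 0, 0]
r1 m[ice→φ0] = [0, 0, 0]
r1 m[ice→φ1] = [0, 0, 0]
r1 m[ice→φ2] = [0, 0, 0]
r1 m[wind→φ1] = [0, 0, 0]
r1 m[wind→φ3] = [0, 0, 0]
r1 m[wind→φ5] = [0, 0, 0]
r2 m[φ0→slip] = [3, 2, 3]
r2 m[φ0→ice] = [3, 2, 4]
r2 m[φ1→ice] = [3, 2, 5]
r2 m[φ1→wind] = [3, 2, 5]
r2 m[φ2→ice] = [0, 8, 9]
r2 m[φ3→wind] = [7, 1, 4]
r2 m[φ4→slip] = [3, 5, 3]
r2 m[φ5→wind] = [6, 3, 1]
r2 m[slip→φ0] = [3, 5, 3]
r2 m[slip→φ4] = [3, 2, 3]
r2 m[ice→φ0] = [3, 10, 14]
r2 m[ice→φ1] = [3, 10, 13]
r2 m[ice→φ2] = [6, 4, 9]
r2 m[wind→φ1] = [13, 4, 5]
r2 m[wind→φ3] = [9, 5, 6]
r2 m[wind→φ5] = [10, 3, 9]
r3 m[φ0→slip] = [12, 10, 6]
r3 m[φ0→ice] = [6, 6, 7]
r3 m[φ1→ice] = [7, 6, 9]
r3 m[φ1→wind] = [6, 6, 8]
r3 m[φ2→ice] = [0, 8, 9]
r3 m[φ3→wind] = [7, 1, 4]
r3 m[φ4→slip] = [3, 5, 3]
r3 m[φ5→wind] = [6, 3, 1]
r3 m[slip→φ0] = [3, 5, 3]
r3 m[slip→φ4] = [3, 2, 3]
r3 m[ice→φ0] = [3, 10, 14]
r3 m[ice→φ1] = [3, 10, 13]
r3 m[ice→φ2] = [6, 4, 9]
r3 m[wind→φ1] = [13, 4, 5]
r3 m[wind→φ3] = [9, 5, 6]
r3 m[wind→φ5] = [10, 3, 9]
r4 m[φ0→slip] = [12, 10, 6]
r4 m[φ0→ice] = [6, 6, 7]
r4 m[φ1→ice] = [7, 6, 9]
r4 m[φ1→wind] = [6, 6, 8]
r4 m[φ2→ice] = [0, 8, 9]
r4 m[φ3→wind] = [7, 1, 4]
r4 m[φ4→slip] = [3, 5, 3]
r4 m[φ5→wind] = [6, 3, 1]
r4 m[slip→φ0] = [3, 5, 3]
r4 m[slip→φ4] = [12, 10, 6]
r4 m[ice→φ0] = [7, 14, 18]
r4 m[ice→φ1] = [6, 14, 16]
r4 m[ice→φ2] = [13, 12, 16]
r4 m[wind→φ1] = [13, 4, 5]
r4 m[wind→φ3] = [12, 9, 9]
r4 m[wind→φ5] = [13, 7, 12]
r5 m[φ0→slip] = [16, 14, 10]
r5 m[φ0→ice] = [6, 6, 7]
r5 m[φ1→ice] = [7, 6, 9]
r5 m[φ1→wind] = [9, 9, 11]
r5 m[φ2→ice] = [0, 8, 9]
r5 m[φ3→wind] = [7, 1, 4]
r5 m[φ4→slip] = [3, 5, 3]
r5 m[φ5→wind] = [6, 3, 1]
r5 m[slip→φ0] = [3, 5, 3]
r5 m[slip→φ4] = [12, 10, 6]
r5 m[ice→φ0] = [7, 14, 18]
r5 m[ice→φ1] = [6, 14, 16]
r5 m[ice→φ2] = [13, 12, 16]
r5 m[wind→φ1] = [13, 4, 5]
r5 m[wind→φ3] = [12, 9, 9]
r5 m[wind→φ5] = [13, 7, 12]
r6 m[φ0→slip] = [16, 14, 10]
r6 m[φ0→ice] = [6, 6, 7]
r6 m[φ1→ice] = [7, 6, 9]
r6 m[φ1→wind] = [9, 9, 11]
r6 m[φ2→ice] = [0, 8, 9]
r6 m[φ3→wind] = [7, 1, 4]
r6 m[φ4→slip] = [3, 5, 3]
r6 m[φ5→wind] = [6, 3, 1]
r6 m[slip→φ0] = [3, 5, 3]
r6 m[slip→φ4] = [16, 14, 10]
r6 m[ice→φ0] = [7, 14, 18]
r6 m[ice→φ1] = [6, 14, 16]
r6 m[ice→φ2] = [13, 12, 16]
r6 m[wind→φ1] = [13, 4, 5]
r6 m[wind→φ3] = [15, 12, 12]
r6 m[wind→φ5] = [16, 10, 15]
r7 m[φ0→slip] = [16, 14, 10]
r7 m[φ0→ice] = [6, 6, 7]
r7 m[φ1→ice] = [7, 6, 9]
r7 m[φ1→wind] = [9, 9, 11]
r7 m[φ2→ice] = [0, 8, 9]
r7 m[φ3→wind] = [7, 1, 4]
r7 m[φ4→slip] = [3, 5, 3]
r7 m[φ5→wind] = [6, 3, 1]
r7 m[slip→φ0] = [3, 5, 3]
r7 m[slip→φ4] = [16, 14, 10]
r7 m[ice→φ0] = [7, 14, 18]
r7 m[ice→φ1] = [6, 14, 16]
r7 m[ice→φ2] = [13, 12, 16]
r7 m[wind→φ1] = [13, 4, 5]
r7 m[wind→φ3] = [15, 12, 12]
r7 m[wind→φ5] = [16, 10, 15]
fixed point reached at round 7
traceback from slip: (slip=2, ice=0, wind=1), score=13

assignment: (slip=2, ice=0, wind=1); score = 13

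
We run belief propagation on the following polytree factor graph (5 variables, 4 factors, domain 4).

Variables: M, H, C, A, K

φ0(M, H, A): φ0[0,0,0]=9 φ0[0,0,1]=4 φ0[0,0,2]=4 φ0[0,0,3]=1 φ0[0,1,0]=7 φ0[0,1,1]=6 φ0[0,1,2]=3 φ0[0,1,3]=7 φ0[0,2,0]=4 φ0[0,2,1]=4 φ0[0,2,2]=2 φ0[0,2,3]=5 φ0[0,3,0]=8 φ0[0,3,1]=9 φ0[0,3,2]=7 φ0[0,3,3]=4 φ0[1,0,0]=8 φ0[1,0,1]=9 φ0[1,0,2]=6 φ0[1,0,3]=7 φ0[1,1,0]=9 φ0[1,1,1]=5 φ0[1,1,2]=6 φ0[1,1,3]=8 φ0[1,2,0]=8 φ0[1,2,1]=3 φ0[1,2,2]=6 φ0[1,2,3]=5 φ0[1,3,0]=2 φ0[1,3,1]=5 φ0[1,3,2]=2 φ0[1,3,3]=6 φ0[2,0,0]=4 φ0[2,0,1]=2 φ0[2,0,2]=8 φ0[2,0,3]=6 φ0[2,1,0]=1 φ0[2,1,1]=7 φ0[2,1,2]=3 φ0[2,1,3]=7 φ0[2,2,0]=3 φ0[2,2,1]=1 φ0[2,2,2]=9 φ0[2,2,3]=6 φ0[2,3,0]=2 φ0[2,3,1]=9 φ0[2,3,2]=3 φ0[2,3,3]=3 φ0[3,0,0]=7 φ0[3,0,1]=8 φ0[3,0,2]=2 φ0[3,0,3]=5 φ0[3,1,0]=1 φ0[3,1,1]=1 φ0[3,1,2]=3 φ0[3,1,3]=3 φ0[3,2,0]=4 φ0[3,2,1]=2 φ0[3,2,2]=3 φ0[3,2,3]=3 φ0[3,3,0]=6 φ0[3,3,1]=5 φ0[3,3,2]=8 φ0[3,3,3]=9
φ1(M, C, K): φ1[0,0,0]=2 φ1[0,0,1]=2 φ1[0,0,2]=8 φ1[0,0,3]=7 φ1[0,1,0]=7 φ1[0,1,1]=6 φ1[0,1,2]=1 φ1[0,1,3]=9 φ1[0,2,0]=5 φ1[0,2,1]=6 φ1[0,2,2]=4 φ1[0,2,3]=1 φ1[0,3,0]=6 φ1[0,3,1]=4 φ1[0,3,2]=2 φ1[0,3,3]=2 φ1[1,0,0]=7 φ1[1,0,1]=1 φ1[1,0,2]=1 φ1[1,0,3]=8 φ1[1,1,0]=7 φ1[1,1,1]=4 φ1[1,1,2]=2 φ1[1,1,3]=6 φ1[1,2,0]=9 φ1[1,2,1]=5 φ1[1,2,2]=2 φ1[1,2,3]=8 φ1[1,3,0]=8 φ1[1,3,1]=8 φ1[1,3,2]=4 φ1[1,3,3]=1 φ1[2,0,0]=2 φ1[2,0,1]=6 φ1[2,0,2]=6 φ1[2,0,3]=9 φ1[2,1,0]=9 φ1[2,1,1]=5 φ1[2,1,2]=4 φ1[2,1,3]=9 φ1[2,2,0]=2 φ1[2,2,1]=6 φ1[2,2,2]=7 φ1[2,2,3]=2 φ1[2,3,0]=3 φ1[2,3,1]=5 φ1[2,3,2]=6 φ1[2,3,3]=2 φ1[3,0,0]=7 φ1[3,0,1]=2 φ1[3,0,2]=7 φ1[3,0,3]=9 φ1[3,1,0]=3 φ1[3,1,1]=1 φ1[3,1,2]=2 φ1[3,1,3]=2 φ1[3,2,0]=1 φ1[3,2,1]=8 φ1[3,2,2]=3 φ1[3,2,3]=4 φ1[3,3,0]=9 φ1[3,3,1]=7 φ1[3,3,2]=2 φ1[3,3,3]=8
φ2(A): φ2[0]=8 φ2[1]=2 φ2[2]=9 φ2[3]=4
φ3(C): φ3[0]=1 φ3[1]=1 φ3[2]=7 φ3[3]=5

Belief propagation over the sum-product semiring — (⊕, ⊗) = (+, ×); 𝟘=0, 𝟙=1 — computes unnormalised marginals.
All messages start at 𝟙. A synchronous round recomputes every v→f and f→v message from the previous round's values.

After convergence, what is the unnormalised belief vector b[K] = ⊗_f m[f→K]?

init: all messages = 𝟙 over 4 values
r1 m[φ0→M] = [84, 95, 74, 70]
r1 m[φ0→H] = [90, 77, 68, 88]
r1 m[φ0→A] = [83, 80, 75, 85]
r1 m[φ1→M] = [72, 81, 83, 75]
r1 m[φ1→C] = [84, 77, 73, 77]
r1 m[φ1→K] = [87, 76, 61, 87]
r1 m[φ2→A] = [8, 2, 9, 4]
r1 m[φ3→C] = [1, 1, 7, 5]
r1 m[M→φ0] = [1, 1, 1, 1]
r1 m[M→φ1] = [1, 1, 1, 1]
r1 m[H→φ0] = [1, 1, 1, 1]
r1 m[C→φ1] = [1, 1, 1, 1]
r1 m[C→φ3] = [1, 1, 1, 1]
r1 m[A→φ0] = [1, 1, 1, 1]
r1 m[A→φ2] = [1, 1, 1, 1]
r1 m[K→φ1] = [1, 1, 1, 1]
r2 m[φ0→M] = [84, 95, 74, 70]
r2 m[φ0→H] = [90, 77, 68, 88]
r2 m[φ0→A] = [83, 80, 75, 85]
r2 m[φ1→M] = [72, 81, 83, 75]
r2 m[φ1→C] = [84, 77, 73, 77]
r2 m[φ1→K] = [87, 76, 61, 87]
r2 m[φ2→A] = [8, 2, 9, 4]
r2 m[φ3→C] = [1, 1, 7, 5]
r2 m[M→φ0] = [72, 81, 83, 75]
r2 m[M→φ1] = [84, 95, 74, 70]
r2 m[H→φ0] = [1, 1, 1, 1]
r2 m[C→φ1] = [1, 1, 7, 5]
r2 m[C→φ3] = [84, 77, 73, 77]
r2 m[A→φ0] = [8, 2, 9, 4]
r2 m[A→φ2] = [83, 80, 75, 85]
r2 m[K→φ1] = [1, 1, 1, 1]
r3 m[φ0→M] = [482, 544, 413, 400]
r3 m[φ0→H] = [41130, 32530, 33778, 35609]
r3 m[φ0→A] = [6383, 6215, 5881, 6656]
r3 m[φ1→M] = [224, 309, 249, 275]
r3 m[φ1→C] = [6663, 6295, 6002, 6175]
r3 m[φ1→K] = [24631, 25832, 16849, 18535]
r3 m[φ2→A] = [8, 2, 9, 4]
r3 m[φ3→C] = [1, 1, 7, 5]
r3 m[M→φ0] = [72, 81, 83, 75]
r3 m[M→φ1] = [84, 95, 74, 70]
r3 m[H→φ0] = [1, 1, 1, 1]
r3 m[C→φ1] = [1, 1, 7, 5]
r3 m[C→φ3] = [84, 77, 73, 77]
r3 m[A→φ0] = [8, 2, 9, 4]
r3 m[A→φ2] = [83, 80, 75, 85]
r3 m[K→φ1] = [1, 1, 1, 1]
r4 m[φ0→M] = [482, 544, 413, 400]
r4 m[φ0→H] = [41130, 32530, 33778, 35609]
r4 m[φ0→A] = [6383, 6215, 5881, 6656]
r4 m[φ1→M] = [224, 309, 249, 275]
r4 m[φ1→C] = [6663, 6295, 6002, 6175]
r4 m[φ1→K] = [24631, 25832, 16849, 18535]
r4 m[φ2→A] = [8, 2, 9, 4]
r4 m[φ3→C] = [1, 1, 7, 5]
r4 m[M→φ0] = [224, 309, 249, 275]
r4 m[M→φ1] = [482, 544, 413, 400]
r4 m[H→φ0] = [1, 1, 1, 1]
r4 m[C→φ1] = [1, 1, 7, 5]
r4 m[C→φ3] = [6663, 6295, 6002, 6175]
r4 m[A→φ0] = [8, 2, 9, 4]
r4 m[A→φ2] = [6383, 6215, 5881, 6656]
r4 m[K→φ1] = [1, 1, 1, 1]
r5 m[φ0→M] = [482, 544, 413, 400]
r5 m[φ0→H] = [140674, 112112, 115212, 120903]
r5 m[φ0→A] = [22055, 21081, 19891, 22820]
r5 m[φ1→M] = [224, 309, 249, 275]
r5 m[φ1→C] = [37905, 35773, 34189, 35180]
r5 m[φ1→K] = [140636, 147074, 95539, 105652]
r5 m[φ2→A] = [8, 2, 9, 4]
r5 m[φ3→C] = [1, 1, 7, 5]
r5 m[M→φ0] = [224, 309, 249, 275]
r5 m[M→φ1] = [482, 544, 413, 400]
r5 m[H→φ0] = [1, 1, 1, 1]
r5 m[C→φ1] = [1, 1, 7, 5]
r5 m[C→φ3] = [6663, 6295, 6002, 6175]
r5 m[A→φ0] = [8, 2, 9, 4]
r5 m[A→φ2] = [6383, 6215, 5881, 6656]
r5 m[K→φ1] = [1, 1, 1, 1]
r6 m[φ0→M] = [482, 544, 413, 400]
r6 m[φ0→H] = [140674, 112112, 115212, 120903]
r6 m[φ0→A] = [22055, 21081, 19891, 22820]
r6 m[φ1→M] = [224, 309, 249, 275]
r6 m[φ1→C] = [37905, 35773, 34189, 35180]
r6 m[φ1→K] = [140636, 147074, 95539, 105652]
r6 m[φ2→A] = [8, 2, 9, 4]
r6 m[φ3→C] = [1, 1, 7, 5]
r6 m[M→φ0] = [224, 309, 249, 275]
r6 m[M→φ1] = [482, 544, 413, 400]
r6 m[H→φ0] = [1, 1, 1, 1]
r6 m[C→φ1] = [1, 1, 7, 5]
r6 m[C→φ3] = [37905, 35773, 34189, 35180]
r6 m[A→φ0] = [8, 2, 9, 4]
r6 m[A→φ2] = [22055, 21081, 19891, 22820]
r6 m[K→φ1] = [1, 1, 1, 1]
r7 m[φ0→M] = [482, 544, 413, 400]
r7 m[φ0→H] = [140674, 112112, 115212, 120903]
r7 m[φ0→A] = [22055, 21081, 19891, 22820]
r7 m[φ1→M] = [224, 309, 249, 275]
r7 m[φ1→C] = [37905, 35773, 34189, 35180]
r7 m[φ1→K] = [140636, 147074, 95539, 105652]
r7 m[φ2→A] = [8, 2, 9, 4]
r7 m[φ3→C] = [1, 1, 7, 5]
r7 m[M→φ0] = [224, 309, 249, 275]
r7 m[M→φ1] = [482, 544, 413, 400]
r7 m[H→φ0] = [1, 1, 1, 1]
r7 m[C→φ1] = [1, 1, 7, 5]
r7 m[C→φ3] = [37905, 35773, 34189, 35180]
r7 m[A→φ0] = [8, 2, 9, 4]
r7 m[A→φ2] = [22055, 21081, 19891, 22820]
r7 m[K→φ1] = [1, 1, 1, 1]
fixed point reached at round 7
b[K] = ⊗ incoming = [140636, 147074, 95539, 105652]

b[K] = [140636, 147074, 95539, 105652]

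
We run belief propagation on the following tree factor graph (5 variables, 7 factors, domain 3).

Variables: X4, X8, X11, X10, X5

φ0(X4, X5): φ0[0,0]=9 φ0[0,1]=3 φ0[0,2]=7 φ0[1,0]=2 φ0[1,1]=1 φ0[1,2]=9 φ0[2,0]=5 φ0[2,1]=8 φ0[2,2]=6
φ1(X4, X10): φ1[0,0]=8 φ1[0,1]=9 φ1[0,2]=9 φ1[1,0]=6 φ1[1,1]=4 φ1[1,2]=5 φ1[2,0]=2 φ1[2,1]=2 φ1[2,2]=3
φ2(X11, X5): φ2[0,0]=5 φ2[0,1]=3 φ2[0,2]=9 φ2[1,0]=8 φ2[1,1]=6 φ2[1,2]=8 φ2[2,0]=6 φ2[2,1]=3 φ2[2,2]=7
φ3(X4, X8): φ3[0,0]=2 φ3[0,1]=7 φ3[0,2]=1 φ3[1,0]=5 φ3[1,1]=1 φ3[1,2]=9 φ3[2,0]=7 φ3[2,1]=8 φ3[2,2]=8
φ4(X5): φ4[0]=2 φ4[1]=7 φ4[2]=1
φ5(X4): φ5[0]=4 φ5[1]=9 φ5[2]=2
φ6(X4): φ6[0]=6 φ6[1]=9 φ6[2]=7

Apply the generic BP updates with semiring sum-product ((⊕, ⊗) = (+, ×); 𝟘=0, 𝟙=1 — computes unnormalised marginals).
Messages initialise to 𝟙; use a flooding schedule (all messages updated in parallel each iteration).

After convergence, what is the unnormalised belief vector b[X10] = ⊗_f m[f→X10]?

b[X10] = [4851944, 4121144, 4901916]

init: all messages = 𝟙 over 3 values
r1 m[φ0→X4] = [19, 12, 19]
r1 m[φ0→X5] = [16, 12, 22]
r1 m[φ1→X4] = [26, 15, 7]
r1 m[φ1→X10] = [16, 15, 17]
r1 m[φ2→X11] = [17, 22, 16]
r1 m[φ2→X5] = [19, 12, 24]
r1 m[φ3→X4] = [10, 15, 23]
r1 m[φ3→X8] = [14, 16, 18]
r1 m[φ4→X5] = [2, 7, 1]
r1 m[φ5→X4] = [4, 9, 2]
r1 m[φ6→X4] = [6, 9, 7]
r1 m[X4→φ0] = [1, 1, 1]
r1 m[X4→φ1] = [1, 1, 1]
r1 m[X4→φ3] = [1, 1, 1]
r1 m[X4→φ5] = [1, 1, 1]
r1 m[X4→φ6] = [1, 1, 1]
r1 m[X8→φ3] = [1, 1, 1]
r1 m[X11→φ2] = [1, 1, 1]
r1 m[X10→φ1] = [1, 1, 1]
r1 m[X5→φ0] = [1, 1, 1]
r1 m[X5→φ2] = [1, 1, 1]
r1 m[X5→φ4] = [1, 1, 1]
r2 m[φ0→X4] = [19, 12, 19]
r2 m[φ0→X5] = [16, 12, 22]
r2 m[φ1→X4] = [26, 15, 7]
r2 m[φ1→X10] = [16, 15, 17]
r2 m[φ2→X11] = [17, 22, 16]
r2 m[φ2→X5] = [19, 12, 24]
r2 m[φ3→X4] = [10, 15, 23]
r2 m[φ3→X8] = [14, 16, 18]
r2 m[φ4→X5] = [2, 7, 1]
r2 m[φ5→X4] = [4, 9, 2]
r2 m[φ6→X4] = [6, 9, 7]
r2 m[X4→φ0] = [6240, 18225, 2254]
r2 m[X4→φ1] = [4560, 14580, 6118]
r2 m[X4→φ3] = [11856, 14580, 1862]
r2 m[X4→φ5] = [29640, 24300, 21413]
r2 m[X4→φ6] = [19760, 24300, 6118]
r2 m[X8→φ3] = [1, 1, 1]
r2 m[X11→φ2] = [1, 1, 1]
r2 m[X10→φ1] = [1, 1, 1]
r2 m[X5→φ0] = [38, 84, 24]
r2 m[X5→φ2] = [32, 84, 22]
r2 m[X5→φ4] = [304, 144, 528]
r3 m[φ0→X4] = [762, 376, 1006]
r3 m[φ0→X5] = [103880, 54977, 221229]
r3 m[φ1→X4] = [26, 15, 7]
r3 m[φ1→X10] = [136196, 111596, 132294]
r3 m[φ2→X11] = [610, 936, 598]
r3 m[φ2→X5] = [19, 12, 24]
r3 m[φ3→X4] = [10, 15, 23]
r3 m[φ3→X8] = [109646, 112468, 157972]
r3 m[φ4→X5] = [2, 7, 1]
r3 m[φ5→X4] = [4, 9, 2]
r3 m[φ6→X4] = [6, 9, 7]
r3 m[X4→φ0] = [6240, 18225, 2254]
r3 m[X4→φ1] = [4560, 14580, 6118]
r3 m[X4→φ3] = [11856, 14580, 1862]
r3 m[X4→φ5] = [29640, 24300, 21413]
r3 m[X4→φ6] = [19760, 24300, 6118]
r3 m[X8→φ3] = [1, 1, 1]
r3 m[X11→φ2] = [1, 1, 1]
r3 m[X10→φ1] = [1, 1, 1]
r3 m[X5→φ0] = [38, 84, 24]
r3 m[X5→φ2] = [32, 84, 22]
r3 m[X5→φ4] = [304, 144, 528]
r4 m[φ0→X4] = [762, 376, 1006]
r4 m[φ0→X5] = [103880, 54977, 221229]
r4 m[φ1→X4] = [26, 15, 7]
r4 m[φ1→X10] = [136196, 111596, 132294]
r4 m[φ2→X11] = [610, 936, 598]
r4 m[φ2→X5] = [19, 12, 24]
r4 m[φ3→X4] = [10, 15, 23]
r4 m[φ3→X8] = [109646, 112468, 157972]
r4 m[φ4→X5] = [2, 7, 1]
r4 m[φ5→X4] = [4, 9, 2]
r4 m[φ6→X4] = [6, 9, 7]
r4 m[X4→φ0] = [6240, 18225, 2254]
r4 m[X4→φ1] = [182880, 456840, 323932]
r4 m[X4→φ3] = [475488, 456840, 98588]
r4 m[X4→φ5] = [1188720, 761400, 1133762]
r4 m[X4→φ6] = [792480, 761400, 323932]
r4 m[X8→φ3] = [1, 1, 1]
r4 m[X11→φ2] = [1, 1, 1]
r4 m[X10→φ1] = [1, 1, 1]
r4 m[X5→φ0] = [38, 84, 24]
r4 m[X5→φ2] = [207760, 384839, 221229]
r4 m[X5→φ4] = [1973720, 659724, 5309496]
r5 m[φ0→X4] = [762, 376, 1006]
r5 m[φ0→X5] = [103880, 54977, 221229]
r5 m[φ1→X4] = [26, 15, 7]
r5 m[φ1→X10] = [4851944, 4121144, 4901916]
r5 m[φ2→X11] = [4184378, 5740946, 3949680]
r5 m[φ2→X5] = [19, 12, 24]
r5 m[φ3→X4] = [10, 15, 23]
r5 m[φ3→X8] = [3925292, 4573960, 5375752]
r5 m[φ4→X5] = [2, 7, 1]
r5 m[φ5→X4] = [4, 9, 2]
r5 m[φ6→X4] = [6, 9, 7]
r5 m[X4→φ0] = [6240, 18225, 2254]
r5 m[X4→φ1] = [182880, 456840, 323932]
r5 m[X4→φ3] = [475488, 456840, 98588]
r5 m[X4→φ5] = [1188720, 761400, 1133762]
r5 m[X4→φ6] = [792480, 761400, 323932]
r5 m[X8→φ3] = [1, 1, 1]
r5 m[X11→φ2] = [1, 1, 1]
r5 m[X10→φ1] = [1, 1, 1]
r5 m[X5→φ0] = [38, 84, 24]
r5 m[X5→φ2] = [207760, 384839, 221229]
r5 m[X5→φ4] = [1973720, 659724, 5309496]
r6 m[φ0→X4] = [762, 376, 1006]
r6 m[φ0→X5] = [103880, 54977, 221229]
r6 m[φ1→X4] = [26, 15, 7]
r6 m[φ1→X10] = [4851944, 4121144, 4901916]
r6 m[φ2→X11] = [4184378, 5740946, 3949680]
r6 m[φ2→X5] = [19, 12, 24]
r6 m[φ3→X4] = [10, 15, 23]
r6 m[φ3→X8] = [3925292, 4573960, 5375752]
r6 m[φ4→X5] = [2, 7, 1]
r6 m[φ5→X4] = [4, 9, 2]
r6 m[φ6→X4] = [6, 9, 7]
r6 m[X4→φ0] = [6240, 18225, 2254]
r6 m[X4→φ1] = [182880, 456840, 323932]
r6 m[X4→φ3] = [475488, 456840, 98588]
r6 m[X4→φ5] = [1188720, 761400, 1133762]
r6 m[X4→φ6] = [792480, 761400, 323932]
r6 m[X8→φ3] = [1, 1, 1]
r6 m[X11→φ2] = [1, 1, 1]
r6 m[X10→φ1] = [1, 1, 1]
r6 m[X5→φ0] = [38, 84, 24]
r6 m[X5→φ2] = [207760, 384839, 221229]
r6 m[X5→φ4] = [1973720, 659724, 5309496]
fixed point reached at round 6
b[X10] = ⊗ incoming = [4851944, 4121144, 4901916]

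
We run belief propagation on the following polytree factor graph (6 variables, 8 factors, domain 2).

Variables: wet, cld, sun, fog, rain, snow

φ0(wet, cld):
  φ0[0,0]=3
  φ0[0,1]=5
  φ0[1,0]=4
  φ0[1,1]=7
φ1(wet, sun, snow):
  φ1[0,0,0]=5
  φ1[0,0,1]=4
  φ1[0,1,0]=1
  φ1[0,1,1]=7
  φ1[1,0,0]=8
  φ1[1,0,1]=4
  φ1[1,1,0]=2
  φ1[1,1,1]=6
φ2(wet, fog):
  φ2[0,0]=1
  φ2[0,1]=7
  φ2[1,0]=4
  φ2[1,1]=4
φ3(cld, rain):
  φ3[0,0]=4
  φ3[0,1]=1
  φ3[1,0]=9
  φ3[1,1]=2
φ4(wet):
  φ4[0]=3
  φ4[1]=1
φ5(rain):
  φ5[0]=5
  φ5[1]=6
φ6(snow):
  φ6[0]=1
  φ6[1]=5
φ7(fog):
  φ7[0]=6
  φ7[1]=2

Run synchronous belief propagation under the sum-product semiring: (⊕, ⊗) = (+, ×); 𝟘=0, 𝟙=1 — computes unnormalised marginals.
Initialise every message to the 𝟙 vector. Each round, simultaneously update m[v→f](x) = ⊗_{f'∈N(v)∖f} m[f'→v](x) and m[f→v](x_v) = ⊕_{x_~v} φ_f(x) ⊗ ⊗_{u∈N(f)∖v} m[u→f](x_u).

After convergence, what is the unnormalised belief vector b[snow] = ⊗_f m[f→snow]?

init: all messages = 𝟙 over 2 values
r1 m[φ0→wet] = [8, 11]
r1 m[φ0→cld] = [7, 12]
r1 m[φ1→wet] = [17, 20]
r1 m[φ1→sun] = [21, 16]
r1 m[φ1→snow] = [16, 21]
r1 m[φ2→wet] = [8, 8]
r1 m[φ2→fog] = [5, 11]
r1 m[φ3→cld] = [5, 11]
r1 m[φ3→rain] = [13, 3]
r1 m[φ4→wet] = [3, 1]
r1 m[φ5→rain] = [5, 6]
r1 m[φ6→snow] = [1, 5]
r1 m[φ7→fog] = [6, 2]
r1 m[wet→φ0] = [1, 1]
r1 m[wet→φ1] = [1, 1]
r1 m[wet→φ2] = [1, 1]
r1 m[wet→φ4] = [1, 1]
r1 m[cld→φ0] = [1, 1]
r1 m[cld→φ3] = [1, 1]
r1 m[sun→φ1] = [1, 1]
r1 m[fog→φ2] = [1, 1]
r1 m[fog→φ7] = [1, 1]
r1 m[rain→φ3] = [1, 1]
r1 m[rain→φ5] = [1, 1]
r1 m[snow→φ1] = [1, 1]
r1 m[snow→φ6] = [1, 1]
r2 m[φ0→wet] = [8, 11]
r2 m[φ0→cld] = [7, 12]
r2 m[φ1→wet] = [17, 20]
r2 m[φ1→sun] = [21, 16]
r2 m[φ1→snow] = [16, 21]
r2 m[φ2→wet] = [8, 8]
r2 m[φ2→fog] = [5, 11]
r2 m[φ3→cld] = [5, 11]
r2 m[φ3→rain] = [13, 3]
r2 m[φ4→wet] = [3, 1]
r2 m[φ5→rain] = [5, 6]
r2 m[φ6→snow] = [1, 5]
r2 m[φ7→fog] = [6, 2]
r2 m[wet→φ0] = [408, 160]
r2 m[wet→φ1] = [192, 88]
r2 m[wet→φ2] = [408, 220]
r2 m[wet→φ4] = [1088, 1760]
r2 m[cld→φ0] = [5, 11]
r2 m[cld→φ3] = [7, 12]
r2 m[sun→φ1] = [1, 1]
r2 m[fog→φ2] = [6, 2]
r2 m[fog→φ7] = [5, 11]
r2 m[rain→φ3] = [5, 6]
r2 m[rain→φ5] = [13, 3]
r2 m[snow→φ1] = [1, 5]
r2 m[snow→φ6] = [16, 21]
r3 m[φ0→wet] = [70, 97]
r3 m[φ0→cld] = [1864, 3160]
r3 m[φ1→wet] = [61, 60]
r3 m[φ1→sun] = [7264, 9728]
r3 m[φ1→snow] = [2032, 2992]
r3 m[φ2→wet] = [20, 32]
r3 m[φ2→fog] = [1288, 3736]
r3 m[φ3→cld] = [26, 57]
r3 m[φ3→rain] = [136, 31]
r3 m[φ4→wet] = [3, 1]
r3 m[φ5→rain] = [5, 6]
r3 m[φ6→snow] = [1, 5]
r3 m[φ7→fog] = [6, 2]
r3 m[wet→φ0] = [408, 160]
r3 m[wet→φ1] = [192, 88]
r3 m[wet→φ2] = [408, 220]
r3 m[wet→φ4] = [1088, 1760]
r3 m[cld→φ0] = [5, 11]
r3 m[cld→φ3] = [7, 12]
r3 m[sun→φ1] = [1, 1]
r3 m[fog→φ2] = [6, 2]
r3 m[fog→φ7] = [5, 11]
r3 m[rain→φ3] = [5, 6]
r3 m[rain→φ5] = [13, 3]
r3 m[snow→φ1] = [1, 5]
r3 m[snow→φ6] = [16, 21]
r4 m[φ0→wet] = [70, 97]
r4 m[φ0→cld] = [1864, 3160]
r4 m[φ1→wet] = [61, 60]
r4 m[φ1→sun] = [7264, 9728]
r4 m[φ1→snow] = [2032, 2992]
r4 m[φ2→wet] = [20, 32]
r4 m[φ2→fog] = [1288, 3736]
r4 m[φ3→cld] = [26, 57]
r4 m[φ3→rain] = [136, 31]
r4 m[φ4→wet] = [3, 1]
r4 m[φ5→rain] = [5, 6]
r4 m[φ6→snow] = [1, 5]
r4 m[φ7→fog] = [6, 2]
r4 m[wet→φ0] = [3660, 1920]
r4 m[wet→φ1] = [4200, 3104]
r4 m[wet→φ2] = [12810, 5820]
r4 m[wet→φ4] = [85400, 186240]
r4 m[cld→φ0] = [26, 57]
r4 m[cld→φ3] = [1864, 3160]
r4 m[sun→φ1] = [1, 1]
r4 m[fog→φ2] = [6, 2]
r4 m[fog→φ7] = [1288, 3736]
r4 m[rain→φ3] = [5, 6]
r4 m[rain→φ5] = [136, 31]
r4 m[snow→φ1] = [1, 5]
r4 m[snow→φ6] = [2032, 2992]
r5 m[φ0→wet] = [363, 503]
r5 m[φ0→cld] = [18660, 31740]
r5 m[φ1→wet] = [61, 60]
r5 m[φ1→sun] = [191912, 250528]
r5 m[φ1→snow] = [56240, 77240]
r5 m[φ2→wet] = [20, 32]
r5 m[φ2→fog] = [36090, 112950]
r5 m[φ3→cld] = [26, 57]
r5 m[φ3→rain] = [35896, 8184]
r5 m[φ4→wet] = [3, 1]
r5 m[φ5→rain] = [5, 6]
r5 m[φ6→snow] = [1, 5]
r5 m[φ7→fog] = [6, 2]
r5 m[wet→φ0] = [3660, 1920]
r5 m[wet→φ1] = [4200, 3104]
r5 m[wet→φ2] = [12810, 5820]
r5 m[wet→φ4] = [85400, 186240]
r5 m[cld→φ0] = [26, 57]
r5 m[cld→φ3] = [1864, 3160]
r5 m[sun→φ1] = [1, 1]
r5 m[fog→φ2] = [6, 2]
r5 m[fog→φ7] = [1288, 3736]
r5 m[rain→φ3] = [5, 6]
r5 m[rain→φ5] = [136, 31]
r5 m[snow→φ1] = [1, 5]
r5 m[snow→φ6] = [2032, 2992]
r6 m[φ0→wet] = [363, 503]
r6 m[φ0→cld] = [18660, 31740]
r6 m[φ1→wet] = [61, 60]
r6 m[φ1→sun] = [191912, 250528]
r6 m[φ1→snow] = [56240, 77240]
r6 m[φ2→wet] = [20, 32]
r6 m[φ2→fog] = [36090, 112950]
r6 m[φ3→cld] = [26, 57]
r6 m[φ3→rain] = [35896, 8184]
r6 m[φ4→wet] = [3, 1]
r6 m[φ5→rain] = [5, 6]
r6 m[φ6→snow] = [1, 5]
r6 m[φ7→fog] = [6, 2]
r6 m[wet→φ0] = [3660, 1920]
r6 m[wet→φ1] = [21780, 16096]
r6 m[wet→φ2] = [66429, 30180]
r6 m[wet→φ4] = [442860, 965760]
r6 m[cld→φ0] = [26, 57]
r6 m[cld→φ3] = [18660, 31740]
r6 m[sun→φ1] = [1, 1]
r6 m[fog→φ2] = [6, 2]
r6 m[fog→φ7] = [36090, 112950]
r6 m[rain→φ3] = [5, 6]
r6 m[rain→φ5] = [35896, 8184]
r6 m[snow→φ1] = [1, 5]
r6 m[snow→φ6] = [56240, 77240]
r7 m[φ0→wet] = [363, 503]
r7 m[φ0→cld] = [18660, 31740]
r7 m[φ1→wet] = [61, 60]
r7 m[φ1→sun] = [995188, 1299152]
r7 m[φ1→snow] = [291640, 400540]
r7 m[φ2→wet] = [20, 32]
r7 m[φ2→fog] = [187149, 585723]
r7 m[φ3→cld] = [26, 57]
r7 m[φ3→rain] = [360300, 82140]
r7 m[φ4→wet] = [3, 1]
r7 m[φ5→rain] = [5, 6]
r7 m[φ6→snow] = [1, 5]
r7 m[φ7→fog] = [6, 2]
r7 m[wet→φ0] = [3660, 1920]
r7 m[wet→φ1] = [21780, 16096]
r7 m[wet→φ2] = [66429, 30180]
r7 m[wet→φ4] = [442860, 965760]
r7 m[cld→φ0] = [26, 57]
r7 m[cld→φ3] = [18660, 31740]
r7 m[sun→φ1] = [1, 1]
r7 m[fog→φ2] = [6, 2]
r7 m[fog→φ7] = [36090, 112950]
r7 m[rain→φ3] = [5, 6]
r7 m[rain→φ5] = [35896, 8184]
r7 m[snow→φ1] = [1, 5]
r7 m[snow→φ6] = [56240, 77240]
r8 m[φ0→wet] = [363, 503]
r8 m[φ0→cld] = [18660, 31740]
r8 m[φ1→wet] = [61, 60]
r8 m[φ1→sun] = [995188, 1299152]
r8 m[φ1→snow] = [291640, 400540]
r8 m[φ2→wet] = [20, 32]
r8 m[φ2→fog] = [187149, 585723]
r8 m[φ3→cld] = [26, 57]
r8 m[φ3→rain] = [360300, 82140]
r8 m[φ4→wet] = [3, 1]
r8 m[φ5→rain] = [5, 6]
r8 m[φ6→snow] = [1, 5]
r8 m[φ7→fog] = [6, 2]
r8 m[wet→φ0] = [3660, 1920]
r8 m[wet→φ1] = [21780, 16096]
r8 m[wet→φ2] = [66429, 30180]
r8 m[wet→φ4] = [442860, 965760]
r8 m[cld→φ0] = [26, 57]
r8 m[cld→φ3] = [18660, 31740]
r8 m[sun→φ1] = [1, 1]
r8 m[fog→φ2] = [6, 2]
r8 m[fog→φ7] = [187149, 585723]
r8 m[rain→φ3] = [5, 6]
r8 m[rain→φ5] = [360300, 82140]
r8 m[snow→φ1] = [1, 5]
r8 m[snow→φ6] = [291640, 400540]
r9 m[φ0→wet] = [363, 503]
r9 m[φ0→cld] = [18660, 31740]
r9 m[φ1→wet] = [61, 60]
r9 m[φ1→sun] = [995188, 1299152]
r9 m[φ1→snow] = [291640, 400540]
r9 m[φ2→wet] = [20, 32]
r9 m[φ2→fog] = [187149, 585723]
r9 m[φ3→cld] = [26, 57]
r9 m[φ3→rain] = [360300, 82140]
r9 m[φ4→wet] = [3, 1]
r9 m[φ5→rain] = [5, 6]
r9 m[φ6→snow] = [1, 5]
r9 m[φ7→fog] = [6, 2]
r9 m[wet→φ0] = [3660, 1920]
r9 m[wet→φ1] = [21780, 16096]
r9 m[wet→φ2] = [66429, 30180]
r9 m[wet→φ4] = [442860, 965760]
r9 m[cld→φ0] = [26, 57]
r9 m[cld→φ3] = [18660, 31740]
r9 m[sun→φ1] = [1, 1]
r9 m[fog→φ2] = [6, 2]
r9 m[fog→φ7] = [187149, 585723]
r9 m[rain→φ3] = [5, 6]
r9 m[rain→φ5] = [360300, 82140]
r9 m[snow→φ1] = [1, 5]
r9 m[snow→φ6] = [291640, 400540]
fixed point reached at round 9
b[snow] = ⊗ incoming = [291640, 2002700]

b[snow] = [291640, 2002700]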